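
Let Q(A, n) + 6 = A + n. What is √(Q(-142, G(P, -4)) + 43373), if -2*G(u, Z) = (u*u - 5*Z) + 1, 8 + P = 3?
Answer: √43202 ≈ 207.85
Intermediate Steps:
P = -5 (P = -8 + 3 = -5)
G(u, Z) = -½ - u²/2 + 5*Z/2 (G(u, Z) = -((u*u - 5*Z) + 1)/2 = -((u² - 5*Z) + 1)/2 = -(1 + u² - 5*Z)/2 = -½ - u²/2 + 5*Z/2)
Q(A, n) = -6 + A + n (Q(A, n) = -6 + (A + n) = -6 + A + n)
√(Q(-142, G(P, -4)) + 43373) = √((-6 - 142 + (-½ - ½*(-5)² + (5/2)*(-4))) + 43373) = √((-6 - 142 + (-½ - ½*25 - 10)) + 43373) = √((-6 - 142 + (-½ - 25/2 - 10)) + 43373) = √((-6 - 142 - 23) + 43373) = √(-171 + 43373) = √43202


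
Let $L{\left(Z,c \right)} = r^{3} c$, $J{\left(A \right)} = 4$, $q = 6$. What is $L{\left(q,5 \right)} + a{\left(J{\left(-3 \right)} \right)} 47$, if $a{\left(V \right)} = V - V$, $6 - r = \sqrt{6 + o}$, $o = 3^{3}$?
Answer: $4050 - 705 \sqrt{33} \approx 0.083334$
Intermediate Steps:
$o = 27$
$r = 6 - \sqrt{33}$ ($r = 6 - \sqrt{6 + 27} = 6 - \sqrt{33} \approx 0.25544$)
$a{\left(V \right)} = 0$
$L{\left(Z,c \right)} = c \left(6 - \sqrt{33}\right)^{3}$ ($L{\left(Z,c \right)} = \left(6 - \sqrt{33}\right)^{3} c = c \left(6 - \sqrt{33}\right)^{3}$)
$L{\left(q,5 \right)} + a{\left(J{\left(-3 \right)} \right)} 47 = 5 \left(6 - \sqrt{33}\right)^{3} + 0 \cdot 47 = 5 \left(6 - \sqrt{33}\right)^{3} + 0 = 5 \left(6 - \sqrt{33}\right)^{3}$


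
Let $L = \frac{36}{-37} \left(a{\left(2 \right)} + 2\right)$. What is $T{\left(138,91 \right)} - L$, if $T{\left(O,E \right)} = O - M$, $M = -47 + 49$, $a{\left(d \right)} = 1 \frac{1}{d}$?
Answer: $\frac{5122}{37} \approx 138.43$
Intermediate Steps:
$a{\left(d \right)} = \frac{1}{d}$
$M = 2$
$T{\left(O,E \right)} = -2 + O$ ($T{\left(O,E \right)} = O - 2 = -2 + O$)
$L = - \frac{90}{37}$ ($L = \frac{36}{-37} \left(\frac{1}{2} + 2\right) = 36 \left(- \frac{1}{37}\right) \left(\frac{1}{2} + 2\right) = \left(- \frac{36}{37}\right) \frac{5}{2} = - \frac{90}{37} \approx -2.4324$)
$T{\left(138,91 \right)} - L = \left(-2 + 138\right) - - \frac{90}{37} = 136 + \frac{90}{37} = \frac{5122}{37}$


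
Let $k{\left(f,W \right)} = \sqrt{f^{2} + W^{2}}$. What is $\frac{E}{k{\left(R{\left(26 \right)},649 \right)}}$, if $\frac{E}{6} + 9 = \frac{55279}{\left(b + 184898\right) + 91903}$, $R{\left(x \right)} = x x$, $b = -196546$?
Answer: $- \frac{571728 \sqrt{878177}}{10068299305} \approx -0.053214$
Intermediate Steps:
$R{\left(x \right)} = x^{2}$
$k{\left(f,W \right)} = \sqrt{W^{2} + f^{2}}$
$E = - \frac{571728}{11465}$ ($E = -54 + 6 \frac{55279}{\left(-196546 + 184898\right) + 91903} = -54 + 6 \frac{55279}{-11648 + 91903} = -54 + 6 \cdot \frac{55279}{80255} = -54 + 6 \cdot 55279 \cdot \frac{1}{80255} = -54 + 6 \cdot \frac{7897}{11465} = -54 + \frac{47382}{11465} = - \frac{571728}{11465} \approx -49.867$)
$\frac{E}{k{\left(R{\left(26 \right)},649 \right)}} = - \frac{571728}{11465 \sqrt{649^{2} + \left(26^{2}\right)^{2}}} = - \frac{571728}{11465 \sqrt{421201 + 676^{2}}} = - \frac{571728}{11465 \sqrt{421201 + 456976}} = - \frac{571728}{11465 \sqrt{878177}} = - \frac{571728 \frac{\sqrt{878177}}{878177}}{11465} = - \frac{571728 \sqrt{878177}}{10068299305}$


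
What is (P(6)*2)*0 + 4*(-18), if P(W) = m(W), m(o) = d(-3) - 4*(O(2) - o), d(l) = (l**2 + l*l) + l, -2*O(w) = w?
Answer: -72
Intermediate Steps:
O(w) = -w/2
d(l) = l + 2*l**2 (d(l) = (l**2 + l**2) + l = 2*l**2 + l = l + 2*l**2)
m(o) = 19 + 4*o (m(o) = -3*(1 + 2*(-3)) - 4*(-1/2*2 - o) = -3*(1 - 6) - 4*(-1 - o) = -3*(-5) + (4 + 4*o) = 15 + (4 + 4*o) = 19 + 4*o)
P(W) = 19 + 4*W
(P(6)*2)*0 + 4*(-18) = ((19 + 4*6)*2)*0 + 4*(-18) = ((19 + 24)*2)*0 - 72 = (43*2)*0 - 72 = 86*0 - 72 = 0 - 72 = -72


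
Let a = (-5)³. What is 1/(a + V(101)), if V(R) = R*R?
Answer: 1/10076 ≈ 9.9246e-5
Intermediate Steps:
a = -125
V(R) = R²
1/(a + V(101)) = 1/(-125 + 101²) = 1/(-125 + 10201) = 1/10076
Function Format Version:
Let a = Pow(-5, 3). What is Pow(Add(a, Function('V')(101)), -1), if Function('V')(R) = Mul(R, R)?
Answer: Rational(1, 10076) ≈ 9.9246e-5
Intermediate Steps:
a = -125
Function('V')(R) = Pow(R, 2)
Pow(Add(a, Function('V')(101)), -1) = Pow(Add(-125, Pow(101, 2)), -1) = Pow(Add(-125, 10201), -1) = Pow(10076, -1) = Rational(1, 10076)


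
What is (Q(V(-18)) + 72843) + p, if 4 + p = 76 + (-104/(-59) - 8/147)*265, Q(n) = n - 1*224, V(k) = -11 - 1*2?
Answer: 634262534/8673 ≈ 73131.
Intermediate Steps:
V(k) = -13 (V(k) = -11 - 2 = -13)
Q(n) = -224 + n (Q(n) = n - 224 = -224 + n)
p = 4550696/8673 (p = -4 + (76 + (-104/(-59) - 8/147)*265) = -4 + (76 + (-104*(-1/59) - 8*1/147)*265) = -4 + (76 + (104/59 - 8/147)*265) = -4 + (76 + (14816/8673)*265) = -4 + (76 + 3926240/8673) = -4 + 4585388/8673 = 4550696/8673 ≈ 524.70)
(Q(V(-18)) + 72843) + p = ((-224 - 13) + 72843) + 4550696/8673 = (-237 + 72843) + 4550696/8673 = 72606 + 4550696/8673 = 634262534/8673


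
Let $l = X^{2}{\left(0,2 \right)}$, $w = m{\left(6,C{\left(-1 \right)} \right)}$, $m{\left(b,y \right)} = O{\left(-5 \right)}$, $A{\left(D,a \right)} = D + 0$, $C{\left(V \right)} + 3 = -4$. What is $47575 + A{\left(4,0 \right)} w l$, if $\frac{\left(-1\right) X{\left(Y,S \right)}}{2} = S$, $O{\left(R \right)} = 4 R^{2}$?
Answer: $53975$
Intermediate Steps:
$C{\left(V \right)} = -7$ ($C{\left(V \right)} = -3 - 4 = -7$)
$A{\left(D,a \right)} = D$
$m{\left(b,y \right)} = 100$ ($m{\left(b,y \right)} = 4 \left(-5\right)^{2} = 4 \cdot 25 = 100$)
$X{\left(Y,S \right)} = - 2 S$
$w = 100$
$l = 16$ ($l = \left(\left(-2\right) 2\right)^{2} = \left(-4\right)^{2} = 16$)
$47575 + A{\left(4,0 \right)} w l = 47575 + 4 \cdot 100 \cdot 16 = 47575 + 400 \cdot 16 = 47575 + 6400 = 53975$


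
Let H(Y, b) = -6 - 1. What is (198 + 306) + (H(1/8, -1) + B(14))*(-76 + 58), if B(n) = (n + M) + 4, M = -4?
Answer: 378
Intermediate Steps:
B(n) = n (B(n) = (n - 4) + 4 = (-4 + n) + 4 = n)
H(Y, b) = -7
(198 + 306) + (H(1/8, -1) + B(14))*(-76 + 58) = (198 + 306) + (-7 + 14)*(-76 + 58) = 504 + 7*(-18) = 504 - 126 = 378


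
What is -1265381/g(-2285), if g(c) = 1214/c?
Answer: 2891395585/1214 ≈ 2.3817e+6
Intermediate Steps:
-1265381/g(-2285) = -1265381/(1214/(-2285)) = -1265381/(1214*(-1/2285)) = -1265381/(-1214/2285) = -1265381*(-2285/1214) = 2891395585/1214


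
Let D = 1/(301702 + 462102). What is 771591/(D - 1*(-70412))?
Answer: 196448097388/17926989083 ≈ 10.958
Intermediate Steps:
D = 1/763804 ≈ 1.3092e-6
771591/(D - 1*(-70412)) = 771591/(1/763804 - 1*(-70412)) = 771591/(1/763804 + 70412) = 771591/(53780967249/763804) = 771591*(763804/53780967249) = 196448097388/17926989083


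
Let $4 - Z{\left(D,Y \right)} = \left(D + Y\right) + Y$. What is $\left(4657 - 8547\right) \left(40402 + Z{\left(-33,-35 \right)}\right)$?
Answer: $-157580010$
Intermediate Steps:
$Z{\left(D,Y \right)} = 4 - D - 2 Y$ ($Z{\left(D,Y \right)} = 4 - \left(\left(D + Y\right) + Y\right) = 4 - \left(D + 2 Y\right) = 4 - D - 2 Y$)
$\left(4657 - 8547\right) \left(40402 + Z{\left(-33,-35 \right)}\right) = \left(4657 - 8547\right) \left(40402 - -107\right) = - 3890 \left(40402 + \left(4 + 33 + 70\right)\right) = - 3890 \left(40402 + 107\right) = \left(-3890\right) 40509 = -157580010$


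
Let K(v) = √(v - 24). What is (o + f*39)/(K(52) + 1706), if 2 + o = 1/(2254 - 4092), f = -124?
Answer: -7585084985/2674664952 + 8892245*√7/2674664952 ≈ -2.8271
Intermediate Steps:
K(v) = √(-24 + v)
o = -3677/1838 (o = -2 + 1/(2254 - 4092) = -2 + 1/(-1838) = -2 - 1/1838 = -3677/1838 ≈ -2.0005)
(o + f*39)/(K(52) + 1706) = (-3677/1838 - 124*39)/(√(-24 + 52) + 1706) = (-3677/1838 - 4836)/(√28 + 1706) = -8892245/(1838*(2*√7 + 1706)) = -8892245/(1838*(1706 + 2*√7))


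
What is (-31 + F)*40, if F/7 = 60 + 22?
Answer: 21720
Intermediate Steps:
F = 574 (F = 7*(60 + 22) = 7*82 = 574)
(-31 + F)*40 = (-31 + 574)*40 = 543*40 = 21720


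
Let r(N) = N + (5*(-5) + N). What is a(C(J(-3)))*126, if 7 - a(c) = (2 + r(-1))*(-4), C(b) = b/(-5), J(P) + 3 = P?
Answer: -11718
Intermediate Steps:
J(P) = -3 + P
r(N) = -25 + 2*N (r(N) = N + (-25 + N) = -25 + 2*N)
C(b) = -b/5 (C(b) = b*(-⅕) = -b/5)
a(c) = -93 (a(c) = 7 - (2 + (-25 + 2*(-1)))*(-4) = 7 - (2 + (-25 - 2))*(-4) = 7 - (2 - 27)*(-4) = 7 - (-25)*(-4) = 7 - 1*100 = 7 - 100 = -93)
a(C(J(-3)))*126 = -93*126 = -11718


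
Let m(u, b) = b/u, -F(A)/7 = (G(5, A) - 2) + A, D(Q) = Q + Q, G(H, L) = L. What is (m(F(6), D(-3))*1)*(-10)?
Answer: -6/7 ≈ -0.85714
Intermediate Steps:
D(Q) = 2*Q
F(A) = 14 - 14*A (F(A) = -7*((A - 2) + A) = -7*((-2 + A) + A) = -7*(-2 + 2*A) = 14 - 14*A)
(m(F(6), D(-3))*1)*(-10) = (((2*(-3))/(14 - 14*6))*1)*(-10) = (-6/(14 - 84)*1)*(-10) = (-6/(-70)*1)*(-10) = (-6*(-1/70)*1)*(-10) = ((3/35)*1)*(-10) = (3/35)*(-10) = -6/7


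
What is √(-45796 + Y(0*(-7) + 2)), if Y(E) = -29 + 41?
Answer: 2*I*√11446 ≈ 213.97*I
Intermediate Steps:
Y(E) = 12
√(-45796 + Y(0*(-7) + 2)) = √(-45796 + 12) = √(-45784) = 2*I*√11446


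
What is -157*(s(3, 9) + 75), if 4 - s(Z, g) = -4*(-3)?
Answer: -10519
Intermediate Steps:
s(Z, g) = -8 (s(Z, g) = 4 - (-4)*(-3) = 4 - 1*12 = 4 - 12 = -8)
-157*(s(3, 9) + 75) = -157*(-8 + 75) = -157*67 = -10519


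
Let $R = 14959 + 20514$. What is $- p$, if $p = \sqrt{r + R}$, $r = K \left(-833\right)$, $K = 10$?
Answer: $- \sqrt{27143} \approx -164.75$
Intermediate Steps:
$R = 35473$
$r = -8330$ ($r = 10 \left(-833\right) = -8330$)
$p = \sqrt{27143}$ ($p = \sqrt{-8330 + 35473} = \sqrt{27143} \approx 164.75$)
$- p = - \sqrt{27143}$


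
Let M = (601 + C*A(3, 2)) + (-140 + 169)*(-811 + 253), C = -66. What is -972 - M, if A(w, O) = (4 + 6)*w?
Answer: 16589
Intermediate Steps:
A(w, O) = 10*w
M = -17561 (M = (601 - 660*3) + (-140 + 169)*(-811 + 253) = (601 - 66*30) + 29*(-558) = (601 - 1980) - 16182 = -1379 - 16182 = -17561)
-972 - M = -972 - 1*(-17561) = -972 + 17561 = 16589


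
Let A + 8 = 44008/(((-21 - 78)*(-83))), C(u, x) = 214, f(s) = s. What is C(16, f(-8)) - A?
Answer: 1780166/8217 ≈ 216.64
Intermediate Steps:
A = -21728/8217 (A = -8 + 44008/(((-21 - 78)*(-83))) = -8 + 44008/((-99*(-83))) = -8 + 44008/8217 = -21728/8217 ≈ -2.6443)
C(16, f(-8)) - A = 214 - 1*(-21728/8217) = 214 + 21728/8217 = 1780166/8217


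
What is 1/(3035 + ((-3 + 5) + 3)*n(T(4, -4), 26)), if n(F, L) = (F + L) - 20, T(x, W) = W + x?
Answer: 1/3065 ≈ 0.00032626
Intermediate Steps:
n(F, L) = -20 + F + L
1/(3035 + ((-3 + 5) + 3)*n(T(4, -4), 26)) = 1/(3035 + ((-3 + 5) + 3)*(-20 + (-4 + 4) + 26)) = 1/(3035 + (2 + 3)*(-20 + 0 + 26)) = 1/(3035 + 5*6) = 1/(3035 + 30) = 1/3065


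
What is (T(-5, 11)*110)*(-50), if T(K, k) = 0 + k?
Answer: -60500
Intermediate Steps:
T(K, k) = k
(T(-5, 11)*110)*(-50) = (11*110)*(-50) = 1210*(-50) = -60500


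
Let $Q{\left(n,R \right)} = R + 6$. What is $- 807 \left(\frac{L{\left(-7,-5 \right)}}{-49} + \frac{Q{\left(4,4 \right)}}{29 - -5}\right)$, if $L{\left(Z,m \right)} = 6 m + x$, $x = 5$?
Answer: $- \frac{540690}{833} \approx -649.09$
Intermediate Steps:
$L{\left(Z,m \right)} = 5 + 6 m$ ($L{\left(Z,m \right)} = 6 m + 5 = 5 + 6 m$)
$Q{\left(n,R \right)} = 6 + R$
$- 807 \left(\frac{L{\left(-7,-5 \right)}}{-49} + \frac{Q{\left(4,4 \right)}}{29 - -5}\right) = - 807 \left(\frac{5 + 6 \left(-5\right)}{-49} + \frac{6 + 4}{29 - -5}\right) = - 807 \left(\left(5 - 30\right) \left(- \frac{1}{49}\right) + \frac{10}{29 + 5}\right) = - 807 \left(\left(-25\right) \left(- \frac{1}{49}\right) + \frac{10}{34}\right) = - 807 \left(\frac{25}{49} + 10 \cdot \frac{1}{34}\right) = - 807 \left(\frac{25}{49} + \frac{5}{17}\right) = \left(-807\right) \frac{670}{833} = - \frac{540690}{833}$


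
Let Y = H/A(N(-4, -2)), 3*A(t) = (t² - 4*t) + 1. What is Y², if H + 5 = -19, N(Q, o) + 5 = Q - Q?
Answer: 1296/529 ≈ 2.4499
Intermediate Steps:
N(Q, o) = -5 (N(Q, o) = -5 + (Q - Q) = -5 + 0 = -5)
H = -24 (H = -5 - 19 = -24)
A(t) = ⅓ - 4*t/3 + t²/3 (A(t) = ((t² - 4*t) + 1)/3 = (1 + t² - 4*t)/3 = ⅓ - 4*t/3 + t²/3)
Y = -36/23 (Y = -24/(⅓ - 4/3*(-5) + (⅓)*(-5)²) = -24/(⅓ + 20/3 + (⅓)*25) = -24/(⅓ + 20/3 + 25/3) = -24/46/3 = -24*3/46 = -36/23 ≈ -1.5652)
Y² = (-36/23)² = 1296/529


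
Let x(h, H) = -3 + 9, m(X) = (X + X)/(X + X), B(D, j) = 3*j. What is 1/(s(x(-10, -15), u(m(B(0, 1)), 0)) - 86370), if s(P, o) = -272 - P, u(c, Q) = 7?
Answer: -1/86648 ≈ -1.1541e-5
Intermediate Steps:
m(X) = 1 (m(X) = (2*X)/((2*X)) = (2*X)*(1/(2*X)) = 1)
x(h, H) = 6
1/(s(x(-10, -15), u(m(B(0, 1)), 0)) - 86370) = 1/((-272 - 1*6) - 86370) = 1/((-272 - 6) - 86370) = 1/(-278 - 86370) = 1/(-86648) = -1/86648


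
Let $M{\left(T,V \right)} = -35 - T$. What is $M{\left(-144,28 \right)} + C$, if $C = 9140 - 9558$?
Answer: $-309$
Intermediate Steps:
$C = -418$
$M{\left(-144,28 \right)} + C = \left(-35 - -144\right) - 418 = \left(-35 + 144\right) - 418 = 109 - 418 = -309$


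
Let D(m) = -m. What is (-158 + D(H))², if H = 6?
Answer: 26896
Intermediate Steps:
(-158 + D(H))² = (-158 - 1*6)² = (-158 - 6)² = (-164)² = 26896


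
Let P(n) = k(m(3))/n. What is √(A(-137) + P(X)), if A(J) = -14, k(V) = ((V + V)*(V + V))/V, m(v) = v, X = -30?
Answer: 6*I*√10/5 ≈ 3.7947*I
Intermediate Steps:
k(V) = 4*V (k(V) = ((2*V)*(2*V))/V = (4*V²)/V = 4*V)
P(n) = 12/n (P(n) = (4*3)/n = 12/n)
√(A(-137) + P(X)) = √(-14 + 12/(-30)) = √(-14 + 12*(-1/30)) = √(-14 - ⅖) = √(-72/5) = 6*I*√10/5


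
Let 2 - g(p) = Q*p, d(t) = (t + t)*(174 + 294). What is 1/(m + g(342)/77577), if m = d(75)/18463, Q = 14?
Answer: 1432304151/5357541482 ≈ 0.26734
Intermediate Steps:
d(t) = 936*t (d(t) = (2*t)*468 = 936*t)
g(p) = 2 - 14*p
m = 70200/18463 (m = (936*75)/18463 = 70200*(1/18463) = 70200/18463 ≈ 3.8022)
1/(m + g(342)/77577) = 1/(70200/18463 + (2 - 14*342)/77577) = 1/(70200/18463 + (2 - 4788)*(1/77577)) = 1/(70200/18463 - 4786*1/77577) = 1/(70200/18463 - 4786/77577) = 1/(5357541482/1432304151) = 1432304151/5357541482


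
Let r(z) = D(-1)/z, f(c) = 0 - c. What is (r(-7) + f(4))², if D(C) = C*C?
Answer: 841/49 ≈ 17.163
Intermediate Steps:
D(C) = C²
f(c) = -c
r(z) = 1/z (r(z) = (-1)²/z = 1/z)
(r(-7) + f(4))² = (1/(-7) - 1*4)² = (-⅐ - 4)² = (-29/7)² = 841/49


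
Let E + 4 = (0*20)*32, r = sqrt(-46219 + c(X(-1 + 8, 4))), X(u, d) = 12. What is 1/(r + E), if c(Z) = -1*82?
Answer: -4/46317 - I*sqrt(46301)/46317 ≈ -8.6361e-5 - 0.0046457*I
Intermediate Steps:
c(Z) = -82
r = I*sqrt(46301) (r = sqrt(-46219 - 82) = sqrt(-46301) = I*sqrt(46301) ≈ 215.18*I)
E = -4 (E = -4 + (0*20)*32 = -4 + 0*32 = -4 + 0 = -4)
1/(r + E) = 1/(I*sqrt(46301) - 4) = 1/(-4 + I*sqrt(46301))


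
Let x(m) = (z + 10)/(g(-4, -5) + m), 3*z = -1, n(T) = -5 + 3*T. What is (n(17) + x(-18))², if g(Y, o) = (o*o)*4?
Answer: 128709025/60516 ≈ 2126.9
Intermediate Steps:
g(Y, o) = 4*o² (g(Y, o) = o²*4 = 4*o²)
z = -⅓ (z = (⅓)*(-1) = -⅓ ≈ -0.33333)
x(m) = 29/(3*(100 + m)) (x(m) = (-⅓ + 10)/(4*(-5)² + m) = 29/(3*(4*25 + m)) = 29/(3*(100 + m)))
(n(17) + x(-18))² = ((-5 + 3*17) + 29/(3*(100 - 18)))² = ((-5 + 51) + (29/3)/82)² = (46 + (29/3)*(1/82))² = (46 + 29/246)² = (11345/246)² = 128709025/60516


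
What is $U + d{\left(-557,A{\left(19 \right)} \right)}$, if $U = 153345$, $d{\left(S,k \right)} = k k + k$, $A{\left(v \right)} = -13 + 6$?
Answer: $153387$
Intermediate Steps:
$A{\left(v \right)} = -7$
$d{\left(S,k \right)} = k + k^{2}$ ($d{\left(S,k \right)} = k^{2} + k = k + k^{2}$)
$U + d{\left(-557,A{\left(19 \right)} \right)} = 153345 - 7 \left(1 - 7\right) = 153345 - -42 = 153345 + 42 = 153387$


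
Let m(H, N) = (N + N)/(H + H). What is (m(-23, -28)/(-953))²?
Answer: 784/480442561 ≈ 1.6318e-6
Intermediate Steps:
m(H, N) = N/H (m(H, N) = (2*N)/((2*H)) = (2*N)*(1/(2*H)) = N/H)
(m(-23, -28)/(-953))² = (-28/(-23)/(-953))² = (-28*(-1/23)*(-1/953))² = ((28/23)*(-1/953))² = (-28/21919)² = 784/480442561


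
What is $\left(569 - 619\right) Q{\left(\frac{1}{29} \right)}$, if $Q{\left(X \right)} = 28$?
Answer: $-1400$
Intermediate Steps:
$\left(569 - 619\right) Q{\left(\frac{1}{29} \right)} = \left(569 - 619\right) 28 = \left(-50\right) 28 = -1400$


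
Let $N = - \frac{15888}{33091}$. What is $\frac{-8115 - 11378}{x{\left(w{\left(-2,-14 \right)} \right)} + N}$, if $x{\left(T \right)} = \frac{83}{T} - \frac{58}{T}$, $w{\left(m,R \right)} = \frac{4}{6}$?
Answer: $- \frac{1290085726}{2450049} \approx -526.55$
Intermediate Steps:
$N = - \frac{15888}{33091}$ ($N = \left(-15888\right) \frac{1}{33091} = - \frac{15888}{33091} \approx -0.48013$)
$w{\left(m,R \right)} = \frac{2}{3}$ ($w{\left(m,R \right)} = 4 \cdot \frac{1}{6} = \frac{2}{3}$)
$x{\left(T \right)} = \frac{25}{T}$
$\frac{-8115 - 11378}{x{\left(w{\left(-2,-14 \right)} \right)} + N} = \frac{-8115 - 11378}{\frac{25}{\frac{2}{3}} - \frac{15888}{33091}} = - \frac{19493}{25 \cdot \frac{3}{2} - \frac{15888}{33091}} = - \frac{19493}{\frac{75}{2} - \frac{15888}{33091}} = - \frac{19493}{\frac{2450049}{66182}} = \left(-19493\right) \frac{66182}{2450049} = - \frac{1290085726}{2450049}$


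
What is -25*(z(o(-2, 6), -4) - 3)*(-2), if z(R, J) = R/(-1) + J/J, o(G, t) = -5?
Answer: 150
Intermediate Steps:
z(R, J) = 1 - R (z(R, J) = R*(-1) + 1 = -R + 1 = 1 - R)
-25*(z(o(-2, 6), -4) - 3)*(-2) = -25*((1 - 1*(-5)) - 3)*(-2) = -25*((1 + 5) - 3)*(-2) = -25*(6 - 3)*(-2) = -75*(-2) = -25*(-6) = 150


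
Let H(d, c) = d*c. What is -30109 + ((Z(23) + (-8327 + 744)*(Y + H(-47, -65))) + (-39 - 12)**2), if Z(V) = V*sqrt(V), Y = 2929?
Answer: -45404180 + 23*sqrt(23) ≈ -4.5404e+7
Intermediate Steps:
H(d, c) = c*d
Z(V) = V**(3/2)
-30109 + ((Z(23) + (-8327 + 744)*(Y + H(-47, -65))) + (-39 - 12)**2) = -30109 + ((23**(3/2) + (-8327 + 744)*(2929 - 65*(-47))) + (-39 - 12)**2) = -30109 + ((23*sqrt(23) - 7583*(2929 + 3055)) + (-51)**2) = -30109 + ((23*sqrt(23) - 7583*5984) + 2601) = -30109 + ((23*sqrt(23) - 45376672) + 2601) = -30109 + ((-45376672 + 23*sqrt(23)) + 2601) = -30109 + (-45374071 + 23*sqrt(23)) = -45404180 + 23*sqrt(23)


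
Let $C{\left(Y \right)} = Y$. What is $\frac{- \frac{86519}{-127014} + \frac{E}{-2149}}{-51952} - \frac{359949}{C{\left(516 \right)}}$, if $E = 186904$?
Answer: $- \frac{25020734233310857}{35868219125088} \approx -697.57$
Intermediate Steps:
$\frac{- \frac{86519}{-127014} + \frac{E}{-2149}}{-51952} - \frac{359949}{C{\left(516 \right)}} = \frac{- \frac{86519}{-127014} + \frac{186904}{-2149}}{-51952} - \frac{359949}{516} = \left(\left(-86519\right) \left(- \frac{1}{127014}\right) + 186904 \left(- \frac{1}{2149}\right)\right) \left(- \frac{1}{51952}\right) - \frac{119983}{172} = \left(\frac{86519}{127014} - \frac{186904}{2149}\right) \left(- \frac{1}{51952}\right) - \frac{119983}{172} = \left(- \frac{23553495325}{272953086}\right) \left(- \frac{1}{51952}\right) - \frac{119983}{172} = \frac{1385499725}{834144630816} - \frac{119983}{172} = - \frac{25020734233310857}{35868219125088}$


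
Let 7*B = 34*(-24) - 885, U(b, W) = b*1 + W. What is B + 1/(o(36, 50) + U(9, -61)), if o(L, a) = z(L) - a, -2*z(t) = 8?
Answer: -25759/106 ≈ -243.01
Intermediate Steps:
z(t) = -4 (z(t) = -½*8 = -4)
U(b, W) = W + b (U(b, W) = b + W = W + b)
o(L, a) = -4 - a
B = -243 (B = (34*(-24) - 885)/7 = (-816 - 885)/7 = (⅐)*(-1701) = -243)
B + 1/(o(36, 50) + U(9, -61)) = -243 + 1/((-4 - 1*50) + (-61 + 9)) = -243 + 1/((-4 - 50) - 52) = -243 + 1/(-54 - 52) = -243 + 1/(-106) = -243 - 1/106 = -25759/106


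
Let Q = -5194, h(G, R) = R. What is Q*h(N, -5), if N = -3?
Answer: 25970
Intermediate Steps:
Q*h(N, -5) = -5194*(-5) = 25970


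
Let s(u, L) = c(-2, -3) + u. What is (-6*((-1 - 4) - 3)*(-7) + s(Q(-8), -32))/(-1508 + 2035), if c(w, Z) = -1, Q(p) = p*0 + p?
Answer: -345/527 ≈ -0.65465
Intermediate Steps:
Q(p) = p (Q(p) = 0 + p = p)
s(u, L) = -1 + u
(-6*((-1 - 4) - 3)*(-7) + s(Q(-8), -32))/(-1508 + 2035) = (-6*((-1 - 4) - 3)*(-7) + (-1 - 8))/(-1508 + 2035) = (-6*(-5 - 3)*(-7) - 9)/527 = (-6*(-8)*(-7) - 9)*(1/527) = (48*(-7) - 9)*(1/527) = (-336 - 9)*(1/527) = -345*1/527 = -345/527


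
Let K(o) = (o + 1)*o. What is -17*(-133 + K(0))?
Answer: 2261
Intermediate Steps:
K(o) = o*(1 + o) (K(o) = (1 + o)*o = o*(1 + o))
-17*(-133 + K(0)) = -17*(-133 + 0*(1 + 0)) = -17*(-133 + 0*1) = -17*(-133 + 0) = -17*(-133) = 2261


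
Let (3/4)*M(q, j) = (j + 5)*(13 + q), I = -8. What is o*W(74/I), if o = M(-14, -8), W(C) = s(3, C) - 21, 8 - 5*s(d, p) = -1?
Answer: -384/5 ≈ -76.800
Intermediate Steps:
s(d, p) = 9/5 (s(d, p) = 8/5 - ⅕*(-1) = 8/5 + ⅕ = 9/5)
M(q, j) = 4*(5 + j)*(13 + q)/3 (M(q, j) = 4*((j + 5)*(13 + q))/3 = 4*((5 + j)*(13 + q))/3 = 4*(5 + j)*(13 + q)/3)
W(C) = -96/5 (W(C) = 9/5 - 21 = -96/5)
o = 4 (o = 260/3 + (20/3)*(-14) + (52/3)*(-8) + (4/3)*(-8)*(-14) = 260/3 - 280/3 - 416/3 + 448/3 = 4)
o*W(74/I) = 4*(-96/5) = -384/5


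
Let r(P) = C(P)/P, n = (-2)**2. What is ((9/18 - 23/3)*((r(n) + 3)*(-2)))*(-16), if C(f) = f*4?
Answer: -4816/3 ≈ -1605.3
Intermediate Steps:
n = 4
C(f) = 4*f
r(P) = 4 (r(P) = (4*P)/P = 4)
((9/18 - 23/3)*((r(n) + 3)*(-2)))*(-16) = ((9/18 - 23/3)*((4 + 3)*(-2)))*(-16) = ((9*(1/18) - 23*1/3)*(7*(-2)))*(-16) = ((1/2 - 23/3)*(-14))*(-16) = -43/6*(-14)*(-16) = (301/3)*(-16) = -4816/3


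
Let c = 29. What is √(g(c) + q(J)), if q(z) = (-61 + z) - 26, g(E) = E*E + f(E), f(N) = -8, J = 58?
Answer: 2*√201 ≈ 28.355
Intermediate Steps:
g(E) = -8 + E² (g(E) = E*E - 8 = E² - 8 = -8 + E²)
q(z) = -87 + z
√(g(c) + q(J)) = √((-8 + 29²) + (-87 + 58)) = √((-8 + 841) - 29) = √(833 - 29) = √804 = 2*√201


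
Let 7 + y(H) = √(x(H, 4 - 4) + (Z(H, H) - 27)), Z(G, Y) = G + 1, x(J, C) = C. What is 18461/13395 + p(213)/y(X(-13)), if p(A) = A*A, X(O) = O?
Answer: (-607588528*I + 18461*√39)/(13395*(√39 + 7*I)) ≈ -3607.5 - 3219.7*I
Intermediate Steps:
Z(G, Y) = 1 + G
p(A) = A²
y(H) = -7 + √(-26 + H) (y(H) = -7 + √((4 - 4) + ((1 + H) - 27)) = -7 + √(0 + (-26 + H)) = -7 + √(-26 + H))
18461/13395 + p(213)/y(X(-13)) = 18461/13395 + 213²/(-7 + √(-26 - 13)) = 18461*(1/13395) + 45369/(-7 + √(-39)) = 18461/13395 + 45369/(-7 + I*√39)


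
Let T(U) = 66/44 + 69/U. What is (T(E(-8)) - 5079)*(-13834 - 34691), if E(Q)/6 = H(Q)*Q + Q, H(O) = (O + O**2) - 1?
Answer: 220762692075/896 ≈ 2.4639e+8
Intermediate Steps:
H(O) = -1 + O + O**2
E(Q) = 6*Q + 6*Q*(-1 + Q + Q**2) (E(Q) = 6*((-1 + Q + Q**2)*Q + Q) = 6*(Q*(-1 + Q + Q**2) + Q) = 6*(Q + Q*(-1 + Q + Q**2)) = 6*Q + 6*Q*(-1 + Q + Q**2))
T(U) = 3/2 + 69/U (T(U) = 66*(1/44) + 69/U = 3/2 + 69/U)
(T(E(-8)) - 5079)*(-13834 - 34691) = ((3/2 + 69/((6*(-8)**2*(1 - 8)))) - 5079)*(-13834 - 34691) = ((3/2 + 69/((6*64*(-7)))) - 5079)*(-48525) = ((3/2 + 69/(-2688)) - 5079)*(-48525) = ((3/2 + 69*(-1/2688)) - 5079)*(-48525) = ((3/2 - 23/896) - 5079)*(-48525) = (1321/896 - 5079)*(-48525) = -4549463/896*(-48525) = 220762692075/896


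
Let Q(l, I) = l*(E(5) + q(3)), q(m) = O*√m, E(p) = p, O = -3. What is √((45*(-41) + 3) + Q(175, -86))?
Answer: √(-967 - 525*√3) ≈ 43.317*I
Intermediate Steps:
q(m) = -3*√m
Q(l, I) = l*(5 - 3*√3)
√((45*(-41) + 3) + Q(175, -86)) = √((45*(-41) + 3) + 175*(5 - 3*√3)) = √((-1845 + 3) + (875 - 525*√3)) = √(-1842 + (875 - 525*√3)) = √(-967 - 525*√3)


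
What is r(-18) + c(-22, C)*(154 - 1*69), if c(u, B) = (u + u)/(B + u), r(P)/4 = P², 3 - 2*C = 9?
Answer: 7228/5 ≈ 1445.6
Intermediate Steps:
C = -3 (C = 3/2 - ½*9 = 3/2 - 9/2 = -3)
r(P) = 4*P²
c(u, B) = 2*u/(B + u) (c(u, B) = (2*u)/(B + u) = 2*u/(B + u))
r(-18) + c(-22, C)*(154 - 1*69) = 4*(-18)² + (2*(-22)/(-3 - 22))*(154 - 1*69) = 4*324 + (2*(-22)/(-25))*(154 - 69) = 1296 + (2*(-22)*(-1/25))*85 = 1296 + (44/25)*85 = 1296 + 748/5 = 7228/5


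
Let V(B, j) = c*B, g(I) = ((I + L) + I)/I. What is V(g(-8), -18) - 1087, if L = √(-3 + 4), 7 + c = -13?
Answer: -2249/2 ≈ -1124.5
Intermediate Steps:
c = -20 (c = -7 - 13 = -20)
L = 1 (L = √1 = 1)
g(I) = (1 + 2*I)/I (g(I) = ((I + 1) + I)/I = ((1 + I) + I)/I = (1 + 2*I)/I)
V(B, j) = -20*B
V(g(-8), -18) - 1087 = -20*(2 + 1/(-8)) - 1087 = -20*(2 - ⅛) - 1087 = -20*15/8 - 1087 = -75/2 - 1087 = -2249/2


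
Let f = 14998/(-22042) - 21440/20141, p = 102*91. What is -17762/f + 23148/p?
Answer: 6100853523078196/599195795653 ≈ 10182.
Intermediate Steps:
p = 9282
f = -387327599/221973961 (f = 14998*(-1/22042) - 21440*1/20141 = -7499/11021 - 21440/20141 = -387327599/221973961 ≈ -1.7449)
-17762/f + 23148/p = -17762/(-387327599/221973961) + 23148/9282 = -17762*(-221973961/387327599) + 23148*(1/9282) = 3942701495282/387327599 + 3858/1547 = 6100853523078196/599195795653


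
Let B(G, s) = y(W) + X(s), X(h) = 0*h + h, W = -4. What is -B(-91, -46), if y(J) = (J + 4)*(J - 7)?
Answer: 46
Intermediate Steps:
X(h) = h (X(h) = 0 + h = h)
y(J) = (-7 + J)*(4 + J) (y(J) = (4 + J)*(-7 + J) = (-7 + J)*(4 + J))
B(G, s) = s (B(G, s) = (-28 + (-4)² - 3*(-4)) + s = (-28 + 16 + 12) + s = 0 + s = s)
-B(-91, -46) = -1*(-46) = 46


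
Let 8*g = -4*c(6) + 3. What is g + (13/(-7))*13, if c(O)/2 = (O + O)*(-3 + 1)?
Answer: 13/56 ≈ 0.23214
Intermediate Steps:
c(O) = -8*O (c(O) = 2*((O + O)*(-3 + 1)) = 2*((2*O)*(-2)) = 2*(-4*O) = -8*O)
g = 195/8 (g = (-(-32)*6 + 3)/8 = (-4*(-48) + 3)/8 = (192 + 3)/8 = (1/8)*195 = 195/8 ≈ 24.375)
g + (13/(-7))*13 = 195/8 + (13/(-7))*13 = 195/8 + (13*(-1/7))*13 = 195/8 - 13/7*13 = 195/8 - 169/7 = 13/56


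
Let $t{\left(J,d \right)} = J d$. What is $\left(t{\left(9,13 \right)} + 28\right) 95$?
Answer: $13775$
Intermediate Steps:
$\left(t{\left(9,13 \right)} + 28\right) 95 = \left(9 \cdot 13 + 28\right) 95 = \left(117 + 28\right) 95 = 145 \cdot 95 = 13775$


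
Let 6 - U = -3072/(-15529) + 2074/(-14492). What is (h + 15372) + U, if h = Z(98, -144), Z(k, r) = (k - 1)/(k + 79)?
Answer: 306287218680799/19916594718 ≈ 15379.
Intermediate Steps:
U = 668982665/112523134 (U = 6 - (-3072/(-15529) + 2074/(-14492)) = 6 - (-3072*(-1/15529) + 2074*(-1/14492)) = 6 - (3072/15529 - 1037/7246) = 6 - 1*6156139/112523134 = 6 - 6156139/112523134 = 668982665/112523134 ≈ 5.9453)
Z(k, r) = (-1 + k)/(79 + k)
h = 97/177 (h = (-1 + 98)/(79 + 98) = 97/177 ≈ 0.54802)
(h + 15372) + U = (97/177 + 15372) + 668982665/112523134 = 2720941/177 + 668982665/112523134 = 306287218680799/19916594718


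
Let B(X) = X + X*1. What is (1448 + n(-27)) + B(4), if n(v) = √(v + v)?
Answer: 1456 + 3*I*√6 ≈ 1456.0 + 7.3485*I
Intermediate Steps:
B(X) = 2*X (B(X) = X + X = 2*X)
n(v) = √2*√v (n(v) = √(2*v) = √2*√v)
(1448 + n(-27)) + B(4) = (1448 + √2*√(-27)) + 2*4 = (1448 + √2*(3*I*√3)) + 8 = (1448 + 3*I*√6) + 8 = 1456 + 3*I*√6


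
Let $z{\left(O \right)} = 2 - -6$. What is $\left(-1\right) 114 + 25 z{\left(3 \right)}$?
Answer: $86$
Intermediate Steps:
$z{\left(O \right)} = 8$ ($z{\left(O \right)} = 2 + 6 = 8$)
$\left(-1\right) 114 + 25 z{\left(3 \right)} = \left(-1\right) 114 + 25 \cdot 8 = -114 + 200 = 86$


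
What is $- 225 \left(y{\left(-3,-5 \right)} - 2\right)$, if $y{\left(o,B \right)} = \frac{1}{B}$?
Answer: $495$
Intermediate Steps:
$- 225 \left(y{\left(-3,-5 \right)} - 2\right) = - 225 \left(\frac{1}{-5} - 2\right) = - 225 \left(- \frac{1}{5} - 2\right) = \left(-225\right) \left(- \frac{11}{5}\right) = 495$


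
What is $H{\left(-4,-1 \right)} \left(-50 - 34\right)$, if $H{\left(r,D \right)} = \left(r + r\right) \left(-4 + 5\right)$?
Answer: $672$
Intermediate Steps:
$H{\left(r,D \right)} = 2 r$ ($H{\left(r,D \right)} = 2 r 1 = 2 r$)
$H{\left(-4,-1 \right)} \left(-50 - 34\right) = 2 \left(-4\right) \left(-50 - 34\right) = - 8 \left(-50 - 34\right) = \left(-8\right) \left(-84\right) = 672$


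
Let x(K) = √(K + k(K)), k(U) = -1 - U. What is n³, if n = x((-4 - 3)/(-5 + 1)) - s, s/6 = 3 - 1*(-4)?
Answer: -73962 + 5291*I ≈ -73962.0 + 5291.0*I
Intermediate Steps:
s = 42 (s = 6*(3 - 1*(-4)) = 6*(3 + 4) = 6*7 = 42)
x(K) = I (x(K) = √(K + (-1 - K)) = √(-1) = I)
n = -42 + I (n = I - 1*42 = I - 42 = -42 + I ≈ -42.0 + 1.0*I)
n³ = (-42 + I)³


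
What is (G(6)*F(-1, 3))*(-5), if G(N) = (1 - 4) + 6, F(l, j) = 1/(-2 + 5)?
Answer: -5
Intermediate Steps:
F(l, j) = ⅓ (F(l, j) = 1/3 = ⅓)
G(N) = 3 (G(N) = -3 + 6 = 3)
(G(6)*F(-1, 3))*(-5) = (3*(⅓))*(-5) = 1*(-5) = -5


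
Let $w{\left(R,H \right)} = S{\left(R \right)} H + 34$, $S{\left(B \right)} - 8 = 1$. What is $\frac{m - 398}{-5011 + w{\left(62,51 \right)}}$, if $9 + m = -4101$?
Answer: $\frac{2254}{2259} \approx 0.99779$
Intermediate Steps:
$m = -4110$ ($m = -9 - 4101 = -4110$)
$S{\left(B \right)} = 9$ ($S{\left(B \right)} = 8 + 1 = 9$)
$w{\left(R,H \right)} = 34 + 9 H$ ($w{\left(R,H \right)} = 9 H + 34 = 34 + 9 H$)
$\frac{m - 398}{-5011 + w{\left(62,51 \right)}} = \frac{-4110 - 398}{-5011 + \left(34 + 9 \cdot 51\right)} = - \frac{4508}{-5011 + \left(34 + 459\right)} = - \frac{4508}{-5011 + 493} = - \frac{4508}{-4518} = \left(-4508\right) \left(- \frac{1}{4518}\right) = \frac{2254}{2259}$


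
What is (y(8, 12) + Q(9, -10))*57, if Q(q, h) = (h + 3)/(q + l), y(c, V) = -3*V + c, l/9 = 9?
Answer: -48013/30 ≈ -1600.4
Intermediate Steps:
l = 81 (l = 9*9 = 81)
y(c, V) = c - 3*V
Q(q, h) = (3 + h)/(81 + q) (Q(q, h) = (h + 3)/(q + 81) = (3 + h)/(81 + q))
(y(8, 12) + Q(9, -10))*57 = ((8 - 3*12) + (3 - 10)/(81 + 9))*57 = ((8 - 36) - 7/90)*57 = (-28 + (1/90)*(-7))*57 = (-28 - 7/90)*57 = -2527/90*57 = -48013/30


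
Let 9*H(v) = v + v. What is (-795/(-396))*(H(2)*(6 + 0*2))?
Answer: 530/99 ≈ 5.3535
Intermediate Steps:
H(v) = 2*v/9 (H(v) = (v + v)/9 = (2*v)/9 = 2*v/9)
(-795/(-396))*(H(2)*(6 + 0*2)) = (-795/(-396))*(((2/9)*2)*(6 + 0*2)) = (-795*(-1/396))*(4*(6 + 0)/9) = 265*((4/9)*6)/132 = (265/132)*(8/3) = 530/99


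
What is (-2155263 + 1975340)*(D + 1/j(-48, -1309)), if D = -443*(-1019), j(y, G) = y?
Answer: -3898574262845/48 ≈ -8.1220e+10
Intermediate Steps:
D = 451417
(-2155263 + 1975340)*(D + 1/j(-48, -1309)) = (-2155263 + 1975340)*(451417 + 1/(-48)) = -179923*(451417 - 1/48) = -179923*21668015/48 = -3898574262845/48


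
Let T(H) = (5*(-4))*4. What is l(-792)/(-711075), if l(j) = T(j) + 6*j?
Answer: 4832/711075 ≈ 0.0067953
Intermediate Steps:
T(H) = -80 (T(H) = -20*4 = -80)
l(j) = -80 + 6*j
l(-792)/(-711075) = (-80 + 6*(-792))/(-711075) = (-80 - 4752)*(-1/711075) = -4832*(-1/711075) = 4832/711075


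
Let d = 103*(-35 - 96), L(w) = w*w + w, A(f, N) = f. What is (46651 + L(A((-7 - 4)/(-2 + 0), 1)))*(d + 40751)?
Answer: 2545174863/2 ≈ 1.2726e+9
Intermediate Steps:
L(w) = w + w**2 (L(w) = w**2 + w = w + w**2)
d = -13493 (d = 103*(-131) = -13493)
(46651 + L(A((-7 - 4)/(-2 + 0), 1)))*(d + 40751) = (46651 + ((-7 - 4)/(-2 + 0))*(1 + (-7 - 4)/(-2 + 0)))*(-13493 + 40751) = (46651 + (-11/(-2))*(1 - 11/(-2)))*27258 = (46651 + (-11*(-1/2))*(1 - 11*(-1/2)))*27258 = (46651 + 11*(1 + 11/2)/2)*27258 = (46651 + (11/2)*(13/2))*27258 = (46651 + 143/4)*27258 = (186747/4)*27258 = 2545174863/2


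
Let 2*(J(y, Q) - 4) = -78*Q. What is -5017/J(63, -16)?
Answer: -5017/628 ≈ -7.9889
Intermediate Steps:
J(y, Q) = 4 - 39*Q (J(y, Q) = 4 + (-78*Q)/2 = 4 - 39*Q)
-5017/J(63, -16) = -5017/(4 - 39*(-16)) = -5017/(4 + 624) = -5017/628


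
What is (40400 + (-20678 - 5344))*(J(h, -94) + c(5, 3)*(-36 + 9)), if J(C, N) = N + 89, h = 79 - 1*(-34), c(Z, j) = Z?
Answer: -2012920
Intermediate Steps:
h = 113 (h = 79 + 34 = 113)
J(C, N) = 89 + N
(40400 + (-20678 - 5344))*(J(h, -94) + c(5, 3)*(-36 + 9)) = (40400 + (-20678 - 5344))*((89 - 94) + 5*(-36 + 9)) = (40400 - 26022)*(-5 + 5*(-27)) = 14378*(-5 - 135) = 14378*(-140) = -2012920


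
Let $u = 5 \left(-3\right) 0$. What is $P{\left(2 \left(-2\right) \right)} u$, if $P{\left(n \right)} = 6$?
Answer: $0$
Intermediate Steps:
$u = 0$ ($u = \left(-15\right) 0 = 0$)
$P{\left(2 \left(-2\right) \right)} u = 6 \cdot 0 = 0$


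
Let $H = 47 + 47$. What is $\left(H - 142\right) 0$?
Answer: $0$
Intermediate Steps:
$H = 94$
$\left(H - 142\right) 0 = \left(94 - 142\right) 0 = \left(-48\right) 0 = 0$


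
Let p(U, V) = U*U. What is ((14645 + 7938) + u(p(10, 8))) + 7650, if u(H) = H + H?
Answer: 30433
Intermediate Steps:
p(U, V) = U²
u(H) = 2*H
((14645 + 7938) + u(p(10, 8))) + 7650 = ((14645 + 7938) + 2*10²) + 7650 = (22583 + 2*100) + 7650 = (22583 + 200) + 7650 = 22783 + 7650 = 30433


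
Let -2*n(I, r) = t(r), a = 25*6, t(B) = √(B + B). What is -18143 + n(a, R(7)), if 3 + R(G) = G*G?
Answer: -18143 - √23 ≈ -18148.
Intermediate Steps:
t(B) = √2*√B (t(B) = √(2*B) = √2*√B)
R(G) = -3 + G² (R(G) = -3 + G*G = -3 + G²)
a = 150
n(I, r) = -√2*√r/2
-18143 + n(a, R(7)) = -18143 - √2*√(-3 + 7²)/2 = -18143 - √2*√(-3 + 49)/2 = -18143 - √2*√46/2 = -18143 - √23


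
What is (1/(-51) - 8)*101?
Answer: -41309/51 ≈ -809.98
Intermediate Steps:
(1/(-51) - 8)*101 = (-1/51 - 8)*101 = -409/51*101 = -41309/51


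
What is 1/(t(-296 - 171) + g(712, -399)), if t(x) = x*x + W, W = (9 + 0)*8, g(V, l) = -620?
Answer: 1/217541 ≈ 4.5968e-6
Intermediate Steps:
W = 72 (W = 9*8 = 72)
t(x) = 72 + x² (t(x) = x*x + 72 = x² + 72 = 72 + x²)
1/(t(-296 - 171) + g(712, -399)) = 1/((72 + (-296 - 171)²) - 620) = 1/((72 + (-467)²) - 620) = 1/((72 + 218089) - 620) = 1/(218161 - 620) = 1/217541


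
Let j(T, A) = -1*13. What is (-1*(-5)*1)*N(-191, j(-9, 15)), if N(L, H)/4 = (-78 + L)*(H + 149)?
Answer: -731680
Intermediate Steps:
j(T, A) = -13
N(L, H) = 4*(-78 + L)*(149 + H) (N(L, H) = 4*((-78 + L)*(H + 149)) = 4*((-78 + L)*(149 + H)) = 4*(-78 + L)*(149 + H))
(-1*(-5)*1)*N(-191, j(-9, 15)) = (-1*(-5)*1)*(-46488 - 312*(-13) + 596*(-191) + 4*(-13)*(-191)) = (5*1)*(-46488 + 4056 - 113836 + 9932) = 5*(-146336) = -731680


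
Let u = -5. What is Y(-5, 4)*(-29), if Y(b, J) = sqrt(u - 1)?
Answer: -29*I*sqrt(6) ≈ -71.035*I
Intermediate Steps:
Y(b, J) = I*sqrt(6) (Y(b, J) = sqrt(-5 - 1) = sqrt(-6) = I*sqrt(6))
Y(-5, 4)*(-29) = (I*sqrt(6))*(-29) = -29*I*sqrt(6)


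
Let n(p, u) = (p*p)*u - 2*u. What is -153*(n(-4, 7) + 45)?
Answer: -21879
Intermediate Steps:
n(p, u) = -2*u + u*p² (n(p, u) = p²*u - 2*u = u*p² - 2*u = -2*u + u*p²)
-153*(n(-4, 7) + 45) = -153*(7*(-2 + (-4)²) + 45) = -153*(7*(-2 + 16) + 45) = -153*(7*14 + 45) = -153*(98 + 45) = -153*143 = -21879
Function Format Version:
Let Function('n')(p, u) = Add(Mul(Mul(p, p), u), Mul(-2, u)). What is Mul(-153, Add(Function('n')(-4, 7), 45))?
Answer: -21879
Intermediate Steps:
Function('n')(p, u) = Add(Mul(-2, u), Mul(u, Pow(p, 2))) (Function('n')(p, u) = Add(Mul(Pow(p, 2), u), Mul(-2, u)) = Add(Mul(u, Pow(p, 2)), Mul(-2, u)) = Add(Mul(-2, u), Mul(u, Pow(p, 2))))
Mul(-153, Add(Function('n')(-4, 7), 45)) = Mul(-153, Add(Mul(7, Add(-2, Pow(-4, 2))), 45)) = Mul(-153, Add(Mul(7, Add(-2, 16)), 45)) = Mul(-153, Add(Mul(7, 14), 45)) = Mul(-153, Add(98, 45)) = Mul(-153, 143) = -21879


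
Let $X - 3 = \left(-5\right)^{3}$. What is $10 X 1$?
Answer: $-1220$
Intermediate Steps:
$X = -122$ ($X = 3 + \left(-5\right)^{3} = 3 - 125 = -122$)
$10 X 1 = 10 \left(-122\right) 1 = \left(-1220\right) 1 = -1220$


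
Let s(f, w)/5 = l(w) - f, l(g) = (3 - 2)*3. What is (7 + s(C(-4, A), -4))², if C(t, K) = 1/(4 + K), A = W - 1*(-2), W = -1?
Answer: 441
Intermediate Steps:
l(g) = 3 (l(g) = 1*3 = 3)
A = 1 (A = -1 - 1*(-2) = -1 + 2 = 1)
s(f, w) = 15 - 5*f (s(f, w) = 5*(3 - f) = 15 - 5*f)
(7 + s(C(-4, A), -4))² = (7 + (15 - 5/(4 + 1)))² = (7 + (15 - 5/5))² = (7 + (15 - 5*⅕))² = (7 + (15 - 1))² = (7 + 14)² = 21² = 441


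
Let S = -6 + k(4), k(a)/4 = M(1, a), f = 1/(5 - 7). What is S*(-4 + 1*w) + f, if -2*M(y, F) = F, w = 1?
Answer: 83/2 ≈ 41.500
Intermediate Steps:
M(y, F) = -F/2
f = -½ (f = 1/(-2) = -½ ≈ -0.50000)
k(a) = -2*a (k(a) = 4*(-a/2) = -2*a)
S = -14 (S = -6 - 2*4 = -6 - 8 = -14)
S*(-4 + 1*w) + f = -14*(-4 + 1*1) - ½ = -14*(-4 + 1) - ½ = -14*(-3) - ½ = 42 - ½ = 83/2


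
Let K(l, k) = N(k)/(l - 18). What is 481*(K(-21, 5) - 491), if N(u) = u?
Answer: -708698/3 ≈ -2.3623e+5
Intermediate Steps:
K(l, k) = k/(-18 + l) (K(l, k) = k/(l - 18) = k/(-18 + l))
481*(K(-21, 5) - 491) = 481*(5/(-18 - 21) - 491) = 481*(5/(-39) - 491) = 481*(5*(-1/39) - 491) = 481*(-5/39 - 491) = 481*(-19154/39) = -708698/3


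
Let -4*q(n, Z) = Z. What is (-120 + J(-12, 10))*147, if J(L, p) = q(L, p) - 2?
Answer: -36603/2 ≈ -18302.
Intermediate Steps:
q(n, Z) = -Z/4
J(L, p) = -2 - p/4 (J(L, p) = -p/4 - 2 = -2 - p/4)
(-120 + J(-12, 10))*147 = (-120 + (-2 - ¼*10))*147 = (-120 + (-2 - 5/2))*147 = (-120 - 9/2)*147 = -249/2*147 = -36603/2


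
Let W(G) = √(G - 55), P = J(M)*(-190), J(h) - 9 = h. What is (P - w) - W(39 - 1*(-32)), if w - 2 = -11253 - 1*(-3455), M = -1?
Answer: 6272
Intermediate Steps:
J(h) = 9 + h
P = -1520 (P = (9 - 1)*(-190) = 8*(-190) = -1520)
w = -7796 (w = 2 + (-11253 - 1*(-3455)) = 2 + (-11253 + 3455) = 2 - 7798 = -7796)
W(G) = √(-55 + G)
(P - w) - W(39 - 1*(-32)) = (-1520 - 1*(-7796)) - √(-55 + (39 - 1*(-32))) = (-1520 + 7796) - √(-55 + (39 + 32)) = 6276 - √(-55 + 71) = 6276 - √16 = 6276 - 1*4 = 6276 - 4 = 6272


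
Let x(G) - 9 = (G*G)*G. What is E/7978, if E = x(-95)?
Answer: -428683/3989 ≈ -107.47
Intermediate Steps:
x(G) = 9 + G**3 (x(G) = 9 + (G*G)*G = 9 + G**2*G = 9 + G**3)
E = -857366 (E = 9 + (-95)**3 = 9 - 857375 = -857366)
E/7978 = -857366/7978 = -857366*1/7978 = -428683/3989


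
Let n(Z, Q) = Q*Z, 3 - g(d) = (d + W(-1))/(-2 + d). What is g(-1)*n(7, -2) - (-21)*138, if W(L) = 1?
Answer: 2856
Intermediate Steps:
g(d) = 3 - (1 + d)/(-2 + d) (g(d) = 3 - (d + 1)/(-2 + d) = 3 - (1 + d)/(-2 + d))
g(-1)*n(7, -2) - (-21)*138 = ((-7 + 2*(-1))/(-2 - 1))*(-2*7) - (-21)*138 = ((-7 - 2)/(-3))*(-14) - 1*(-2898) = -⅓*(-9)*(-14) + 2898 = 3*(-14) + 2898 = -42 + 2898 = 2856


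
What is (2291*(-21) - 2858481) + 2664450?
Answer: -242142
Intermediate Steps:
(2291*(-21) - 2858481) + 2664450 = (-48111 - 2858481) + 2664450 = -2906592 + 2664450 = -242142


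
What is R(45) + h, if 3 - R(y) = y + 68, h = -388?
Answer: -498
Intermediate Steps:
R(y) = -65 - y (R(y) = 3 - (y + 68) = 3 - (68 + y) = 3 + (-68 - y) = -65 - y)
R(45) + h = (-65 - 1*45) - 388 = (-65 - 45) - 388 = -110 - 388 = -498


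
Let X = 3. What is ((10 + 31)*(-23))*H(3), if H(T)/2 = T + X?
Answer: -11316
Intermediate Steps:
H(T) = 6 + 2*T (H(T) = 2*(T + 3) = 2*(3 + T) = 6 + 2*T)
((10 + 31)*(-23))*H(3) = ((10 + 31)*(-23))*(6 + 2*3) = (41*(-23))*(6 + 6) = -943*12 = -11316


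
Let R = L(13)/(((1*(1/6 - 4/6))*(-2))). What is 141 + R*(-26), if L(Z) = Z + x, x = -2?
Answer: -145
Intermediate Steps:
L(Z) = -2 + Z (L(Z) = Z - 2 = -2 + Z)
R = 11 (R = (-2 + 13)/(((1*(1/6 - 4/6))*(-2))) = 11/(((1*(1*(⅙) - 4*⅙))*(-2))) = 11/(((1*(⅙ - ⅔))*(-2))) = 11/(((1*(-½))*(-2))) = 11/((-½*(-2))) = 11/1 = 11*1 = 11)
141 + R*(-26) = 141 + 11*(-26) = 141 - 286 = -145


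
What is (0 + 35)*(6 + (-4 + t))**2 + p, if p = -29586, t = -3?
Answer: -29551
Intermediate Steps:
(0 + 35)*(6 + (-4 + t))**2 + p = (0 + 35)*(6 + (-4 - 3))**2 - 29586 = 35*(6 - 7)**2 - 29586 = 35*(-1)**2 - 29586 = 35*1 - 29586 = 35 - 29586 = -29551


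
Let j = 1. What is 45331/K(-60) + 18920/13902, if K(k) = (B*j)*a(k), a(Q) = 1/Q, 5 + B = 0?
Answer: 3781158832/6951 ≈ 5.4397e+5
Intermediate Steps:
B = -5 (B = -5 + 0 = -5)
K(k) = -5/k (K(k) = (-5*1)/k = -5/k)
45331/K(-60) + 18920/13902 = 45331/((-5/(-60))) + 18920/13902 = 45331/((-5*(-1/60))) + 18920*(1/13902) = 45331/(1/12) + 9460/6951 = 45331*12 + 9460/6951 = 543972 + 9460/6951 = 3781158832/6951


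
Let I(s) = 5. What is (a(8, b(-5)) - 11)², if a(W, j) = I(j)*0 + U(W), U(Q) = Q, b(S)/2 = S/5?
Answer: 9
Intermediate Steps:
b(S) = 2*S/5 (b(S) = 2*(S/5) = 2*S/5)
a(W, j) = W (a(W, j) = 5*0 + W = 0 + W = W)
(a(8, b(-5)) - 11)² = (8 - 11)² = (-3)² = 9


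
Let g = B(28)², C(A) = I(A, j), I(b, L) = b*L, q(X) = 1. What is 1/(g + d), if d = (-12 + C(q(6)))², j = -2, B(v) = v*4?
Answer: 1/12740 ≈ 7.8493e-5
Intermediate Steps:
B(v) = 4*v
I(b, L) = L*b
C(A) = -2*A
g = 12544 (g = (4*28)² = 112² = 12544)
d = 196 (d = (-12 - 2*1)² = (-12 - 2)² = (-14)² = 196)
1/(g + d) = 1/(12544 + 196) = 1/12740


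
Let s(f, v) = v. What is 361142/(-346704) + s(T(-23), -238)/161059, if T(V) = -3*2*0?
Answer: -29123842465/27919899768 ≈ -1.0431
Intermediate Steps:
T(V) = 0 (T(V) = -6*0 = 0)
361142/(-346704) + s(T(-23), -238)/161059 = 361142/(-346704) - 238/161059 = 361142*(-1/346704) - 238*1/161059 = -180571/173352 - 238/161059 = -29123842465/27919899768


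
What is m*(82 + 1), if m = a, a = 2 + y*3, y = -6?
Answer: -1328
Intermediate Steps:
a = -16 (a = 2 - 6*3 = 2 - 18 = -16)
m = -16
m*(82 + 1) = -16*(82 + 1) = -16*83 = -1328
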